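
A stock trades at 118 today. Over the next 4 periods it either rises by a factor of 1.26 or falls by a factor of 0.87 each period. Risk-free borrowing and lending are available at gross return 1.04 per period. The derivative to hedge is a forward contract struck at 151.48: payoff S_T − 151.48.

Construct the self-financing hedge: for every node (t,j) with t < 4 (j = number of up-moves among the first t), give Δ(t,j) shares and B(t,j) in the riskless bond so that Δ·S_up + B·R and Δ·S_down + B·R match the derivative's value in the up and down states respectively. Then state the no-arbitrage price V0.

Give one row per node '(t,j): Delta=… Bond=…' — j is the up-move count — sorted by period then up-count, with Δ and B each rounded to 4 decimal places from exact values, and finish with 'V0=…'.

Risk-neutral probability p* = (R−d)/(u−d) = (1.04−0.87)/(1.26−0.87) = 0.4359.
Payoff layer (t=4): V(4,0)=-83.8781, V(4,1)=-53.5738, V(4,2)=-9.6848, V(4,3)=53.8786, V(4,4)=145.9359
  t=3,j=0: stock 77.7034 → up 97.9062 (V=-53.5738), down 67.6019 (V=-83.8781). Price -67.9505; hedge Δ=1.0000, bond B=-145.6538.
  t=3,j=1: stock 112.5359 → up 141.7952 (V=-9.6848), down 97.9062 (V=-53.5738). Price -33.1180; hedge Δ=1.0000, bond B=-145.6538.
  t=3,j=2: stock 162.9830 → up 205.3586 (V=53.8786), down 141.7952 (V=-9.6848). Price 17.3292; hedge Δ=1.0000, bond B=-145.6538.
  t=3,j=3: stock 236.0444 → up 297.4159 (V=145.9359), down 205.3586 (V=53.8786). Price 90.3905; hedge Δ=1.0000, bond B=-145.6538.
  t=2,j=0: stock 89.3142 → up 112.5359 (V=-33.1180), down 77.7034 (V=-67.9505). Price -50.7376; hedge Δ=1.0000, bond B=-140.0518.
  t=2,j=1: stock 129.3516 → up 162.9830 (V=17.3292), down 112.5359 (V=-33.1180). Price -10.7002; hedge Δ=1.0000, bond B=-140.0518.
  t=2,j=2: stock 187.3368 → up 236.0444 (V=90.3905), down 162.9830 (V=17.3292). Price 47.2850; hedge Δ=1.0000, bond B=-140.0518.
  t=1,j=0: stock 102.6600 → up 129.3516 (V=-10.7002), down 89.3142 (V=-50.7376). Price -32.0052; hedge Δ=1.0000, bond B=-134.6652.
  t=1,j=1: stock 148.6800 → up 187.3368 (V=47.2850), down 129.3516 (V=-10.7002). Price 14.0148; hedge Δ=1.0000, bond B=-134.6652.
  t=0,j=0: stock 118.0000 → up 148.6800 (V=14.0148), down 102.6600 (V=-32.0052). Price -11.4857; hedge Δ=1.0000, bond B=-129.4857.
Check: Δ(0,0)·S0 + B(0,0) = -11.4857 = V0.

(0,0): Delta=1.0000 Bond=-129.4857
(1,0): Delta=1.0000 Bond=-134.6652
(1,1): Delta=1.0000 Bond=-134.6652
(2,0): Delta=1.0000 Bond=-140.0518
(2,1): Delta=1.0000 Bond=-140.0518
(2,2): Delta=1.0000 Bond=-140.0518
(3,0): Delta=1.0000 Bond=-145.6538
(3,1): Delta=1.0000 Bond=-145.6538
(3,2): Delta=1.0000 Bond=-145.6538
(3,3): Delta=1.0000 Bond=-145.6538
V0=-11.4857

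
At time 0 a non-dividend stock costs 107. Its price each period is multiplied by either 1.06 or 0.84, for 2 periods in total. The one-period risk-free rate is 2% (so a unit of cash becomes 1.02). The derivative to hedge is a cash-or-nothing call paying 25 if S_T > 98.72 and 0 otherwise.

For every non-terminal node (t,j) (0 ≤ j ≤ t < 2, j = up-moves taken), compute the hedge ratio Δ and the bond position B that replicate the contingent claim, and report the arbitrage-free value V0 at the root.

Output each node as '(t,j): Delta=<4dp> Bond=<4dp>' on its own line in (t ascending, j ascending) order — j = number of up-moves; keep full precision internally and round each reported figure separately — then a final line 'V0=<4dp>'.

(0,0): Delta=0.8519 Bond=-75.0665
(1,0): Delta=0.0000 Bond=0.0000
(1,1): Delta=1.0019 Bond=-93.5829
V0=16.0857

Under the risk-neutral measure, an up-move has probability p* = (R−d)/(u−d) = 0.8182 and values discount at R = 1.02.
Payoff layer (t=2): V(2,0)=0.0000, V(2,1)=0.0000, V(2,2)=25.0000
  t=1,j=0: stock 89.8800 → up 95.2728 (V=0.0000), down 75.4992 (V=0.0000). Price 0.0000; hedge Δ=0.0000, bond B=0.0000.
  t=1,j=1: stock 113.4200 → up 120.2252 (V=25.0000), down 95.2728 (V=0.0000). Price 20.0535; hedge Δ=1.0019, bond B=-93.5829.
  t=0,j=0: stock 107.0000 → up 113.4200 (V=20.0535), down 89.8800 (V=0.0000). Price 16.0857; hedge Δ=0.8519, bond B=-75.0665.
Check: Δ(0,0)·S0 + B(0,0) = 16.0857 = V0.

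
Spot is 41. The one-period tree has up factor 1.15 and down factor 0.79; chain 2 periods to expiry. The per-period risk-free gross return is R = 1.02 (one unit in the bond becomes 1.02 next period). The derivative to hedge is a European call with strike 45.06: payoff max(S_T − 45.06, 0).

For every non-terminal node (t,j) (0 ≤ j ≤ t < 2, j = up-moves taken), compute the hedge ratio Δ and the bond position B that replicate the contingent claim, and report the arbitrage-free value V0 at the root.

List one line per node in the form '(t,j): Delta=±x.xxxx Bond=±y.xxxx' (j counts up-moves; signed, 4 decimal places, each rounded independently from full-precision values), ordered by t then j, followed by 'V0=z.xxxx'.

The replicating-portfolio and risk-neutral prices coincide; use p* = (1.02−0.79)/(1.15−0.79) = 0.6389 for the latter.
Terminal payoffs: V(2,0)=0.0000, V(2,1)=0.0000, V(2,2)=9.1625
Node (1,0) S=32.3900: V=(p*·0.0000+(1−p*)·0.0000)/1.02=0.0000; Δ=(0.0000−0.0000)/(37.2485−25.5881)=0.0000; B=V−Δ·S=0.0000
Node (1,1) S=47.1500: V=(p*·9.1625+(1−p*)·0.0000)/1.02=5.7390; Δ=(9.1625−0.0000)/(54.2225−37.2485)=0.5398; B=V−Δ·S=-19.7124
Node (0,0) S=41.0000: V=(p*·5.7390+(1−p*)·0.0000)/1.02=3.5947; Δ=(5.7390−0.0000)/(47.1500−32.3900)=0.3888; B=V−Δ·S=-12.3471
Each (Δ,B) replicates both successor values, so the strategy is self-financing and V0 is arbitrage-free.

(0,0): Delta=0.3888 Bond=-12.3471
(1,0): Delta=0.0000 Bond=0.0000
(1,1): Delta=0.5398 Bond=-19.7124
V0=3.5947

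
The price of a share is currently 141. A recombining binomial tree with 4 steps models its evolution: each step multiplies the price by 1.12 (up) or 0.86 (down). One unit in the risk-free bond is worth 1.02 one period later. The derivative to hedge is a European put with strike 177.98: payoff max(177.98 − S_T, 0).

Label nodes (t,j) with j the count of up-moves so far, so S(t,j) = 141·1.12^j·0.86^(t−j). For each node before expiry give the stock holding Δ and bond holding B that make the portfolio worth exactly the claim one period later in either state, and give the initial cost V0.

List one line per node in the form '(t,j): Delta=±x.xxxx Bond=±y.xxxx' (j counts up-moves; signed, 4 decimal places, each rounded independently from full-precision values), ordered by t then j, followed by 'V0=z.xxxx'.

(0,0): Delta=-0.7371 Bond=133.1729
(1,0): Delta=-1.0000 Bond=167.7145
(1,1): Delta=-0.6109 Bond=115.9126
(2,0): Delta=-1.0000 Bond=171.0688
(2,1): Delta=-1.0000 Bond=171.0688
(2,2): Delta=-0.4242 Bond=85.2071
(3,0): Delta=-1.0000 Bond=174.4902
(3,1): Delta=-1.0000 Bond=174.4902
(3,2): Delta=-1.0000 Bond=174.4902
(3,3): Delta=-0.1479 Bond=32.1744
V0=29.2405

The replicating-portfolio and risk-neutral prices coincide; use p* = (1.02−0.86)/(1.12−0.86) = 0.6154 for the latter.
At expiry t=4: V(4,0)=100.8518, V(4,1)=77.5340, V(4,2)=47.1667, V(4,3)=7.6184, V(4,4)=0.0000
Node (3,0) S=89.6839: V=(p*·77.5340+(1−p*)·100.8518)/1.02=84.8063; Δ=(77.5340−100.8518)/(100.4460−77.1282)=-1.0000; B=V−Δ·S=174.4902
Node (3,1) S=116.7976: V=(p*·47.1667+(1−p*)·77.5340)/1.02=57.6926; Δ=(47.1667−77.5340)/(130.8133−100.4460)=-1.0000; B=V−Δ·S=174.4902
Node (3,2) S=152.1085: V=(p*·7.6184+(1−p*)·47.1667)/1.02=22.3817; Δ=(7.6184−47.1667)/(170.3616−130.8133)=-1.0000; B=V−Δ·S=174.4902
Node (3,3) S=198.0948: V=(p*·0.0000+(1−p*)·7.6184)/1.02=2.8727; Δ=(0.0000−7.6184)/(221.8662−170.3616)=-0.1479; B=V−Δ·S=32.1744
Node (2,0) S=104.2836: V=(p*·57.6926+(1−p*)·84.8063)/1.02=66.7852; Δ=(57.6926−84.8063)/(116.7976−89.6839)=-1.0000; B=V−Δ·S=171.0688
Node (2,1) S=135.8112: V=(p*·22.3817+(1−p*)·57.6926)/1.02=35.2576; Δ=(22.3817−57.6926)/(152.1085−116.7976)=-1.0000; B=V−Δ·S=171.0688
Node (2,2) S=176.8704: V=(p*·2.8727+(1−p*)·22.3817)/1.02=10.1727; Δ=(2.8727−22.3817)/(198.0948−152.1085)=-0.4242; B=V−Δ·S=85.2071
Node (1,0) S=121.2600: V=(p*·35.2576+(1−p*)·66.7852)/1.02=46.4545; Δ=(35.2576−66.7852)/(135.8112−104.2836)=-1.0000; B=V−Δ·S=167.7145
Node (1,1) S=157.9200: V=(p*·10.1727+(1−p*)·35.2576)/1.02=19.4321; Δ=(10.1727−35.2576)/(176.8704−135.8112)=-0.6109; B=V−Δ·S=115.9126
Node (0,0) S=141.0000: V=(p*·19.4321+(1−p*)·46.4545)/1.02=29.2405; Δ=(19.4321−46.4545)/(157.9200−121.2600)=-0.7371; B=V−Δ·S=133.1729
The time-0 hedge costs 29.2405, which is the no-arbitrage price.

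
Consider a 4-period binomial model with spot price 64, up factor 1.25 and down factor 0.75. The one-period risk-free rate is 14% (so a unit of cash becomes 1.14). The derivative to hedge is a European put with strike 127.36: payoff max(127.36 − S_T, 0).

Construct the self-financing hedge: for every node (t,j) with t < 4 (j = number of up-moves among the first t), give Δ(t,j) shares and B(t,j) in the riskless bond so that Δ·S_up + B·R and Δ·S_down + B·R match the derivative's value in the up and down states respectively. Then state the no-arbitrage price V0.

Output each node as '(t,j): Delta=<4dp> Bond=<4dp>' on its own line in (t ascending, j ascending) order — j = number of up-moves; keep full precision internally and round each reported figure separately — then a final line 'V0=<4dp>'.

The replicating-portfolio and risk-neutral prices coincide; use p* = (1.14−0.75)/(1.25−0.75) = 0.7800 for the latter.
Terminal values V(4,·): V(4,0)=107.1100, V(4,1)=93.6100, V(4,2)=71.1100, V(4,3)=33.6100, V(4,4)=0.0000
(3,0): S=27.0000. Δ = (V_up−V_dn)/(S_up−S_dn) = (93.6100−107.1100)/(33.7500−20.2500) = -1.0000. V = [p*·93.6100 + (1−p*)·107.1100]/1.14 = 84.7193. B = V − Δ·S = 111.7193.
(3,1): S=45.0000. Δ = (V_up−V_dn)/(S_up−S_dn) = (71.1100−93.6100)/(56.2500−33.7500) = -1.0000. V = [p*·71.1100 + (1−p*)·93.6100]/1.14 = 66.7193. B = V − Δ·S = 111.7193.
(3,2): S=75.0000. Δ = (V_up−V_dn)/(S_up−S_dn) = (33.6100−71.1100)/(93.7500−56.2500) = -1.0000. V = [p*·33.6100 + (1−p*)·71.1100]/1.14 = 36.7193. B = V − Δ·S = 111.7193.
(3,3): S=125.0000. Δ = (V_up−V_dn)/(S_up−S_dn) = (0.0000−33.6100)/(156.2500−93.7500) = -0.5378. V = [p*·0.0000 + (1−p*)·33.6100]/1.14 = 6.4861. B = V − Δ·S = 73.7061.
(2,0): S=36.0000. Δ = (V_up−V_dn)/(S_up−S_dn) = (66.7193−84.7193)/(45.0000−27.0000) = -1.0000. V = [p*·66.7193 + (1−p*)·84.7193]/1.14 = 61.9994. B = V − Δ·S = 97.9994.
(2,1): S=60.0000. Δ = (V_up−V_dn)/(S_up−S_dn) = (36.7193−66.7193)/(75.0000−45.0000) = -1.0000. V = [p*·36.7193 + (1−p*)·66.7193]/1.14 = 37.9994. B = V − Δ·S = 97.9994.
(2,2): S=100.0000. Δ = (V_up−V_dn)/(S_up−S_dn) = (6.4861−36.7193)/(125.0000−75.0000) = -0.6047. V = [p*·6.4861 + (1−p*)·36.7193]/1.14 = 11.5241. B = V − Δ·S = 71.9904.
(1,0): S=48.0000. Δ = (V_up−V_dn)/(S_up−S_dn) = (37.9994−61.9994)/(60.0000−36.0000) = -1.0000. V = [p*·37.9994 + (1−p*)·61.9994]/1.14 = 37.9644. B = V − Δ·S = 85.9644.
(1,1): S=80.0000. Δ = (V_up−V_dn)/(S_up−S_dn) = (11.5241−37.9994)/(100.0000−60.0000) = -0.6619. V = [p*·11.5241 + (1−p*)·37.9994]/1.14 = 15.2181. B = V − Δ·S = 68.1687.
(0,0): S=64.0000. Δ = (V_up−V_dn)/(S_up−S_dn) = (15.2181−37.9644)/(80.0000−48.0000) = -0.7108. V = [p*·15.2181 + (1−p*)·37.9644]/1.14 = 17.7388. B = V − Δ·S = 63.2314.
Each (Δ,B) replicates both successor values, so the strategy is self-financing and V0 is arbitrage-free.

(0,0): Delta=-0.7108 Bond=63.2314
(1,0): Delta=-1.0000 Bond=85.9644
(1,1): Delta=-0.6619 Bond=68.1687
(2,0): Delta=-1.0000 Bond=97.9994
(2,1): Delta=-1.0000 Bond=97.9994
(2,2): Delta=-0.6047 Bond=71.9904
(3,0): Delta=-1.0000 Bond=111.7193
(3,1): Delta=-1.0000 Bond=111.7193
(3,2): Delta=-1.0000 Bond=111.7193
(3,3): Delta=-0.5378 Bond=73.7061
V0=17.7388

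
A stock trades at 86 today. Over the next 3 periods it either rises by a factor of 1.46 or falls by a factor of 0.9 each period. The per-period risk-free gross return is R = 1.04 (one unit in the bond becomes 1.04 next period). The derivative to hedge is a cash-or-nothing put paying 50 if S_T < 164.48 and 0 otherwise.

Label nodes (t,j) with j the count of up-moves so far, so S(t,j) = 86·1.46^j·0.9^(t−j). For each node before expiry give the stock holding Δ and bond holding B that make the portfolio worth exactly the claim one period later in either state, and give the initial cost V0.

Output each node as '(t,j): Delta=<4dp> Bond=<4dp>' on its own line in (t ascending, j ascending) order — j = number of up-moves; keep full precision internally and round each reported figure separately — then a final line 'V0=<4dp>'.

No-arbitrage ⇒ martingale measure with p* = (R−d)/(u−d) = 0.2500.
At expiry t=3: V(3,0)=50.0000, V(3,1)=50.0000, V(3,2)=0.0000, V(3,3)=0.0000
(2,0): S=69.6600. Δ = (V_up−V_dn)/(S_up−S_dn) = (50.0000−50.0000)/(101.7036−62.6940) = 0.0000. V = [p*·50.0000 + (1−p*)·50.0000]/1.04 = 48.0769. B = V − Δ·S = 48.0769.
(2,1): S=113.0040. Δ = (V_up−V_dn)/(S_up−S_dn) = (0.0000−50.0000)/(164.9858−101.7036) = -0.7901. V = [p*·0.0000 + (1−p*)·50.0000]/1.04 = 36.0577. B = V − Δ·S = 125.3434.
(2,2): S=183.3176. Δ = (V_up−V_dn)/(S_up−S_dn) = (0.0000−0.0000)/(267.6437−164.9858) = 0.0000. V = [p*·0.0000 + (1−p*)·0.0000]/1.04 = 0.0000. B = V − Δ·S = 0.0000.
(1,0): S=77.4000. Δ = (V_up−V_dn)/(S_up−S_dn) = (36.0577−48.0769)/(113.0040−69.6600) = -0.2773. V = [p*·36.0577 + (1−p*)·48.0769]/1.04 = 43.3386. B = V − Δ·S = 64.8015.
(1,1): S=125.5600. Δ = (V_up−V_dn)/(S_up−S_dn) = (0.0000−36.0577)/(183.3176−113.0040) = -0.5128. V = [p*·0.0000 + (1−p*)·36.0577]/1.04 = 26.0031. B = V − Δ·S = 90.3919.
(0,0): S=86.0000. Δ = (V_up−V_dn)/(S_up−S_dn) = (26.0031−43.3386)/(125.5600−77.4000) = -0.3600. V = [p*·26.0031 + (1−p*)·43.3386]/1.04 = 37.5045. B = V − Δ·S = 68.4607.
Each (Δ,B) replicates both successor values, so the strategy is self-financing and V0 is arbitrage-free.

(0,0): Delta=-0.3600 Bond=68.4607
(1,0): Delta=-0.2773 Bond=64.8015
(1,1): Delta=-0.5128 Bond=90.3919
(2,0): Delta=0.0000 Bond=48.0769
(2,1): Delta=-0.7901 Bond=125.3434
(2,2): Delta=0.0000 Bond=0.0000
V0=37.5045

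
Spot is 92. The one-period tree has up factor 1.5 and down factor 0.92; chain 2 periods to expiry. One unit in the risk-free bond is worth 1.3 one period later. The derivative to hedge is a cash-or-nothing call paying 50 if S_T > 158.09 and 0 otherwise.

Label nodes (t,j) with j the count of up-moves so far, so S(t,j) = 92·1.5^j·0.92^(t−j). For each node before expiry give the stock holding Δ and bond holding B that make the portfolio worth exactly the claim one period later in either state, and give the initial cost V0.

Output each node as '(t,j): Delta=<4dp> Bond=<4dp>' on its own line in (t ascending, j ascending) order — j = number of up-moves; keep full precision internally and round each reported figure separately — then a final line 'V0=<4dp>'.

The replicating-portfolio and risk-neutral prices coincide; use p* = (1.3−0.92)/(1.5−0.92) = 0.6552 for the latter.
Terminal payoffs: V(2,0)=0.0000, V(2,1)=0.0000, V(2,2)=50.0000
  t=1,j=0: stock 84.6400 → up 126.9600 (V=0.0000), down 77.8688 (V=0.0000). Price 0.0000; hedge Δ=0.0000, bond B=0.0000.
  t=1,j=1: stock 138.0000 → up 207.0000 (V=50.0000), down 126.9600 (V=0.0000). Price 25.1989; hedge Δ=0.6247, bond B=-61.0080.
  t=0,j=0: stock 92.0000 → up 138.0000 (V=25.1989), down 84.6400 (V=0.0000). Price 12.6997; hedge Δ=0.4722, bond B=-30.7467.
Check: Δ(0,0)·S0 + B(0,0) = 12.6997 = V0.

(0,0): Delta=0.4722 Bond=-30.7467
(1,0): Delta=0.0000 Bond=0.0000
(1,1): Delta=0.6247 Bond=-61.0080
V0=12.6997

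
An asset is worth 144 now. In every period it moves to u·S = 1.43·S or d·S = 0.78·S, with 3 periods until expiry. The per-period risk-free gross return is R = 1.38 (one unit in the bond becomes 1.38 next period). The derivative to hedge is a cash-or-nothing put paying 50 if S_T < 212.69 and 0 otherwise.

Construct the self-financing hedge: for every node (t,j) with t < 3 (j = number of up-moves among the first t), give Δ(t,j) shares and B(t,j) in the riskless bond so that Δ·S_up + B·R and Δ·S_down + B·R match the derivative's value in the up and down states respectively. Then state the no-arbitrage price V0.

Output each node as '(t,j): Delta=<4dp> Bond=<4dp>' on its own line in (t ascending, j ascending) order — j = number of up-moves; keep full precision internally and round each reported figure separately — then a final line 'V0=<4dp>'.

Risk-neutral probability p* = (R−d)/(u−d) = (1.38−0.78)/(1.43−0.78) = 0.9231.
Terminal values V(3,·): V(3,0)=50.0000, V(3,1)=50.0000, V(3,2)=0.0000, V(3,3)=0.0000
Node (2,0) S=87.6096: V=(p*·50.0000+(1−p*)·50.0000)/1.38=36.2319; Δ=(50.0000−50.0000)/(125.2817−68.3355)=0.0000; B=V−Δ·S=36.2319
Node (2,1) S=160.6176: V=(p*·0.0000+(1−p*)·50.0000)/1.38=2.7871; Δ=(0.0000−50.0000)/(229.6832−125.2817)=-0.4789; B=V−Δ·S=79.7101
Node (2,2) S=294.4656: V=(p*·0.0000+(1−p*)·0.0000)/1.38=0.0000; Δ=(0.0000−0.0000)/(421.0858−229.6832)=0.0000; B=V−Δ·S=0.0000
Node (1,0) S=112.3200: V=(p*·2.7871+(1−p*)·36.2319)/1.38=3.8839; Δ=(2.7871−36.2319)/(160.6176−87.6096)=-0.4581; B=V−Δ·S=55.3374
Node (1,1) S=205.9200: V=(p*·0.0000+(1−p*)·2.7871)/1.38=0.1554; Δ=(0.0000−2.7871)/(294.4656−160.6176)=-0.0208; B=V−Δ·S=4.4432
Node (0,0) S=144.0000: V=(p*·0.1554+(1−p*)·3.8839)/1.38=0.3204; Δ=(0.1554−3.8839)/(205.9200−112.3200)=-0.0398; B=V−Δ·S=6.0566
Each (Δ,B) replicates both successor values, so the strategy is self-financing and V0 is arbitrage-free.

(0,0): Delta=-0.0398 Bond=6.0566
(1,0): Delta=-0.4581 Bond=55.3374
(1,1): Delta=-0.0208 Bond=4.4432
(2,0): Delta=0.0000 Bond=36.2319
(2,1): Delta=-0.4789 Bond=79.7101
(2,2): Delta=0.0000 Bond=0.0000
V0=0.3204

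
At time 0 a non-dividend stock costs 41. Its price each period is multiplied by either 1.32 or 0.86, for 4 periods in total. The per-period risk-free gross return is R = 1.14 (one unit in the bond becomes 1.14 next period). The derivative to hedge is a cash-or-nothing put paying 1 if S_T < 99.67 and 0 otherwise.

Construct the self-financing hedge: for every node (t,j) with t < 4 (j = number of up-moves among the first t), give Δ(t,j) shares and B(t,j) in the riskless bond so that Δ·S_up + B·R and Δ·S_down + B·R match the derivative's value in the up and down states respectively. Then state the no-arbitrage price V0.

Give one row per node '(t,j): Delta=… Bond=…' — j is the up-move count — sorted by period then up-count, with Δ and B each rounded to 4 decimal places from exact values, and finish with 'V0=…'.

(0,0): Delta=-0.0081 Bond=0.8417
(1,0): Delta=0.0000 Bond=0.6750
(1,1): Delta=-0.0115 Bond=1.1425
(2,0): Delta=0.0000 Bond=0.7695
(2,1): Delta=0.0000 Bond=0.7695
(2,2): Delta=-0.0162 Bond=1.6451
(3,0): Delta=0.0000 Bond=0.8772
(3,1): Delta=0.0000 Bond=0.8772
(3,2): Delta=0.0000 Bond=0.8772
(3,3): Delta=-0.0231 Bond=2.5172
V0=0.5108

Since d<R<u, set p* = (R−d)/(u−d) = 0.6087; price each node as the discounted p*-expectation of its children.
Terminal values V(4,·): V(4,0)=1.0000, V(4,1)=1.0000, V(4,2)=1.0000, V(4,3)=1.0000, V(4,4)=0.0000
  t=3,j=0: stock 26.0783 → up 34.4234 (V=1.0000), down 22.4273 (V=1.0000). Price 0.8772; hedge Δ=0.0000, bond B=0.8772.
  t=3,j=1: stock 40.0272 → up 52.8358 (V=1.0000), down 34.4234 (V=1.0000). Price 0.8772; hedge Δ=0.0000, bond B=0.8772.
  t=3,j=2: stock 61.4370 → up 81.0969 (V=1.0000), down 52.8358 (V=1.0000). Price 0.8772; hedge Δ=0.0000, bond B=0.8772.
  t=3,j=3: stock 94.2987 → up 124.4743 (V=0.0000), down 81.0969 (V=1.0000). Price 0.3432; hedge Δ=-0.0231, bond B=2.5172.
  t=2,j=0: stock 30.3236 → up 40.0272 (V=0.8772), down 26.0783 (V=0.8772). Price 0.7695; hedge Δ=0.0000, bond B=0.7695.
  t=2,j=1: stock 46.5432 → up 61.4370 (V=0.8772), down 40.0272 (V=0.8772). Price 0.7695; hedge Δ=0.0000, bond B=0.7695.
  t=2,j=2: stock 71.4384 → up 94.2987 (V=0.3432), down 61.4370 (V=0.8772). Price 0.4844; hedge Δ=-0.0162, bond B=1.6451.
  t=1,j=0: stock 35.2600 → up 46.5432 (V=0.7695), down 30.3236 (V=0.7695). Price 0.6750; hedge Δ=0.0000, bond B=0.6750.
  t=1,j=1: stock 54.1200 → up 71.4384 (V=0.4844), down 46.5432 (V=0.7695). Price 0.5227; hedge Δ=-0.0115, bond B=1.1425.
  t=0,j=0: stock 41.0000 → up 54.1200 (V=0.5227), down 35.2600 (V=0.6750). Price 0.5108; hedge Δ=-0.0081, bond B=0.8417.
Self-financing check: at every node Δ·S+B equals the discounted successor values.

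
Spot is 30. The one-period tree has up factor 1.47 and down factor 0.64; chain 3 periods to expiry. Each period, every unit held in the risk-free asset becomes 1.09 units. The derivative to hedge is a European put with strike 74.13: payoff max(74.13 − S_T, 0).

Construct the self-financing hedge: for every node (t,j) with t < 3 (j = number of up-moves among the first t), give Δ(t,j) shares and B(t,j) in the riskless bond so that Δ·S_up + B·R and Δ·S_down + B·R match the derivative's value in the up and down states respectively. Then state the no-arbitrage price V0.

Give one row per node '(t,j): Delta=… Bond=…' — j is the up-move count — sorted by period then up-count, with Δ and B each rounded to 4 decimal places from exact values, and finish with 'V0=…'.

(0,0): Delta=-0.7897 Bond=53.5375
(1,0): Delta=-1.0000 Bond=62.3937
(1,1): Delta=-0.7124 Bond=54.9461
(2,0): Delta=-1.0000 Bond=68.0092
(2,1): Delta=-1.0000 Bond=68.0092
(2,2): Delta=-0.6066 Bond=53.0362
V0=29.8467

The replicating-portfolio and risk-neutral prices coincide; use p* = (1.09−0.64)/(1.47−0.64) = 0.5422 for the latter.
At expiry t=3: V(3,0)=66.2657, V(3,1)=56.0666, V(3,2)=32.6407, V(3,3)=0.0000
(2,0): S=12.2880. Δ = (V_up−V_dn)/(S_up−S_dn) = (56.0666−66.2657)/(18.0634−7.8643) = -1.0000. V = [p*·56.0666 + (1−p*)·66.2657]/1.09 = 55.7212. B = V − Δ·S = 68.0092.
(2,1): S=28.2240. Δ = (V_up−V_dn)/(S_up−S_dn) = (32.6407−56.0666)/(41.4893−18.0634) = -1.0000. V = [p*·32.6407 + (1−p*)·56.0666]/1.09 = 39.7852. B = V − Δ·S = 68.0092.
(2,2): S=64.8270. Δ = (V_up−V_dn)/(S_up−S_dn) = (0.0000−32.6407)/(95.2957−41.4893) = -0.6066. V = [p*·0.0000 + (1−p*)·32.6407]/1.09 = 13.7100. B = V − Δ·S = 53.0362.
(1,0): S=19.2000. Δ = (V_up−V_dn)/(S_up−S_dn) = (39.7852−55.7212)/(28.2240−12.2880) = -1.0000. V = [p*·39.7852 + (1−p*)·55.7212]/1.09 = 43.1937. B = V − Δ·S = 62.3937.
(1,1): S=44.1000. Δ = (V_up−V_dn)/(S_up−S_dn) = (13.7100−39.7852)/(64.8270−28.2240) = -0.7124. V = [p*·13.7100 + (1−p*)·39.7852]/1.09 = 23.5303. B = V − Δ·S = 54.9461.
(0,0): S=30.0000. Δ = (V_up−V_dn)/(S_up−S_dn) = (23.5303−43.1937)/(44.1000−19.2000) = -0.7897. V = [p*·23.5303 + (1−p*)·43.1937]/1.09 = 29.8467. B = V − Δ·S = 53.5375.
Each (Δ,B) replicates both successor values, so the strategy is self-financing and V0 is arbitrage-free.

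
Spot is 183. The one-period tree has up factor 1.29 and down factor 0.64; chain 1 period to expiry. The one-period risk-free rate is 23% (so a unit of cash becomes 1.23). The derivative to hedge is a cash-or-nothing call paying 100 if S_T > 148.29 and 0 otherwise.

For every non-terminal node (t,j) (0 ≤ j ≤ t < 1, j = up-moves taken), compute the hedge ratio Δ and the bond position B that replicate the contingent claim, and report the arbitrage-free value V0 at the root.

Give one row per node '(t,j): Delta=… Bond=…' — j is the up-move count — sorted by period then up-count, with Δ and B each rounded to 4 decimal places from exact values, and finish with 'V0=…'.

Risk-neutral probability p* = (R−d)/(u−d) = (1.23−0.64)/(1.29−0.64) = 0.9077.
Terminal payoffs: V(1,0)=0.0000, V(1,1)=100.0000
  t=0,j=0: stock 183.0000 → up 236.0700 (V=100.0000), down 117.1200 (V=0.0000). Price 73.7961; hedge Δ=0.8407, bond B=-80.0500.
Self-financing check: at every node Δ·S+B equals the discounted successor values.

(0,0): Delta=0.8407 Bond=-80.0500
V0=73.7961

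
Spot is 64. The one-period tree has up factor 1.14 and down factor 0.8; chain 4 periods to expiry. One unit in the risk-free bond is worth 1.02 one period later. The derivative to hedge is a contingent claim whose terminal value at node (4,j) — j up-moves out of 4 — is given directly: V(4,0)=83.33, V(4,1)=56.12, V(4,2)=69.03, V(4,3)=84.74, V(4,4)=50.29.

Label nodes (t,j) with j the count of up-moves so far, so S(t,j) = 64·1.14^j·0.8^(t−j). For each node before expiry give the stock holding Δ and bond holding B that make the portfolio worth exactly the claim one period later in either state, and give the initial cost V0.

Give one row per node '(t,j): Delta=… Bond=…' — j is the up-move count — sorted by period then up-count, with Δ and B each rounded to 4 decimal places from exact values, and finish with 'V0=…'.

(0,0): Delta=-0.0192 Bond=66.3650
(1,0): Delta=0.5016 Bond=41.0278
(1,1): Delta=-0.2185 Bond=82.2365
(2,0): Delta=-0.0880 Bond=65.9984
(2,1): Delta=0.7273 Bond=28.6756
(2,2): Delta=-0.5806 Bond=113.9934
(3,0): Delta=-2.4423 Bond=144.4642
(3,1): Delta=0.8132 Bond=25.2388
(3,2): Delta=0.6944 Bond=31.4366
(3,3): Delta=-1.0686 Bond=162.5479
V0=65.1369

No-arbitrage ⇒ martingale measure with p* = (R−d)/(u−d) = 0.6471.
At expiry t=4: V(4,0)=83.3300, V(4,1)=56.1200, V(4,2)=69.0300, V(4,3)=84.7400, V(4,4)=50.2900
Node (3,0) S=32.7680: V=(p*·56.1200+(1−p*)·83.3300)/1.02=64.4348; Δ=(56.1200−83.3300)/(37.3555−26.2144)=-2.4423; B=V−Δ·S=144.4642
Node (3,1) S=46.6944: V=(p*·69.0300+(1−p*)·56.1200)/1.02=63.2093; Δ=(69.0300−56.1200)/(53.2316−37.3555)=0.8132; B=V−Δ·S=25.2388
Node (3,2) S=66.5395: V=(p*·84.7400+(1−p*)·69.0300)/1.02=77.6424; Δ=(84.7400−69.0300)/(75.8551−53.2316)=0.6944; B=V−Δ·S=31.4366
Node (3,3) S=94.8188: V=(p*·50.2900+(1−p*)·84.7400)/1.02=61.2243; Δ=(50.2900−84.7400)/(108.0935−75.8551)=-1.0686; B=V−Δ·S=162.5479
Node (2,0) S=40.9600: V=(p*·63.2093+(1−p*)·64.4348)/1.02=62.3940; Δ=(63.2093−64.4348)/(46.6944−32.7680)=-0.0880; B=V−Δ·S=65.9984
Node (2,1) S=58.3680: V=(p*·77.6424+(1−p*)·63.2093)/1.02=71.1259; Δ=(77.6424−63.2093)/(66.5395−46.6944)=0.7273; B=V−Δ·S=28.6756
Node (2,2) S=83.1744: V=(p*·61.2243+(1−p*)·77.6424)/1.02=65.7049; Δ=(61.2243−77.6424)/(94.8188−66.5395)=-0.5806; B=V−Δ·S=113.9934
Node (1,0) S=51.2000: V=(p*·71.1259+(1−p*)·62.3940)/1.02=66.7098; Δ=(71.1259−62.3940)/(58.3680−40.9600)=0.5016; B=V−Δ·S=41.0278
Node (1,1) S=72.9600: V=(p*·65.7049+(1−p*)·71.1259)/1.02=66.2923; Δ=(65.7049−71.1259)/(83.1744−58.3680)=-0.2185; B=V−Δ·S=82.2365
Node (0,0) S=64.0000: V=(p*·66.2923+(1−p*)·66.7098)/1.02=65.1369; Δ=(66.2923−66.7098)/(72.9600−51.2000)=-0.0192; B=V−Δ·S=66.3650
Self-financing check: at every node Δ·S+B equals the discounted successor values.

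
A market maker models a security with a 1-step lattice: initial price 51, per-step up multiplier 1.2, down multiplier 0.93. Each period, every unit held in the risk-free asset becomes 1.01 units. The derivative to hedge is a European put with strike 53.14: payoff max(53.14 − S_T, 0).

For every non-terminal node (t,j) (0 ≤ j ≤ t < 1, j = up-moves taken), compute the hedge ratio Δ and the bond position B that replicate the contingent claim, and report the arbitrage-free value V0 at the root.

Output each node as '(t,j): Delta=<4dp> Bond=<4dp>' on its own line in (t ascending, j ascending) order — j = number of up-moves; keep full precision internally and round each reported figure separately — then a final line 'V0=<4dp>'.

(0,0): Delta=-0.4147 Bond=25.1265
V0=3.9784

No-arbitrage ⇒ martingale measure with p* = (R−d)/(u−d) = 0.2963.
At expiry t=1: V(1,0)=5.7100, V(1,1)=0.0000
  t=0,j=0: stock 51.0000 → up 61.2000 (V=0.0000), down 47.4300 (V=5.7100). Price 3.9784; hedge Δ=-0.4147, bond B=25.1265.
Each (Δ,B) replicates both successor values, so the strategy is self-financing and V0 is arbitrage-free.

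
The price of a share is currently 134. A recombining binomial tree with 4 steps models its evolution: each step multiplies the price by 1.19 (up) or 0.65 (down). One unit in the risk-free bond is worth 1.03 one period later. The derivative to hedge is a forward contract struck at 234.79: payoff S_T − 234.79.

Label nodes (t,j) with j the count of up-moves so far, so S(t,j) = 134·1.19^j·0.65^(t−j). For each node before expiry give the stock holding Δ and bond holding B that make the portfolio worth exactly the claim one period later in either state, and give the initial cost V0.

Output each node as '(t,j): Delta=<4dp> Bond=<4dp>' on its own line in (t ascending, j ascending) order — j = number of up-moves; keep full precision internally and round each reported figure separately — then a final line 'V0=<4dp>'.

(0,0): Delta=1.0000 Bond=-208.6079
(1,0): Delta=1.0000 Bond=-214.8661
(1,1): Delta=1.0000 Bond=-214.8661
(2,0): Delta=1.0000 Bond=-221.3121
(2,1): Delta=1.0000 Bond=-221.3121
(2,2): Delta=1.0000 Bond=-221.3121
(3,0): Delta=1.0000 Bond=-227.9515
(3,1): Delta=1.0000 Bond=-227.9515
(3,2): Delta=1.0000 Bond=-227.9515
(3,3): Delta=1.0000 Bond=-227.9515
V0=-74.6079

Risk-neutral probability p* = (R−d)/(u−d) = (1.03−0.65)/(1.19−0.65) = 0.7037.
Terminal values V(4,·): V(4,0)=-210.8702, V(4,1)=-190.9983, V(4,2)=-154.6175, V(4,3)=-88.0127, V(4,4)=33.9255
  t=3,j=0: stock 36.7998 → up 43.7917 (V=-190.9983), down 23.9198 (V=-210.8702). Price -191.1517; hedge Δ=1.0000, bond B=-227.9515.
  t=3,j=1: stock 67.3718 → up 80.1725 (V=-154.6175), down 43.7917 (V=-190.9983). Price -160.5796; hedge Δ=1.0000, bond B=-227.9515.
  t=3,j=2: stock 123.3423 → up 146.7773 (V=-88.0127), down 80.1725 (V=-154.6175). Price -104.6091; hedge Δ=1.0000, bond B=-227.9515.
  t=3,j=3: stock 225.8113 → up 268.7155 (V=33.9255), down 146.7773 (V=-88.0127). Price -2.1402; hedge Δ=1.0000, bond B=-227.9515.
  t=2,j=0: stock 56.6150 → up 67.3719 (V=-160.5796), down 36.7998 (V=-191.1517). Price -164.6971; hedge Δ=1.0000, bond B=-221.3121.
  t=2,j=1: stock 103.6490 → up 123.3423 (V=-104.6091), down 67.3718 (V=-160.5796). Price -117.6631; hedge Δ=1.0000, bond B=-221.3121.
  t=2,j=2: stock 189.7574 → up 225.8113 (V=-2.1402), down 123.3423 (V=-104.6091). Price -31.5547; hedge Δ=1.0000, bond B=-221.3121.
  t=1,j=0: stock 87.1000 → up 103.6490 (V=-117.6631), down 56.6150 (V=-164.6971). Price -127.7661; hedge Δ=1.0000, bond B=-214.8661.
  t=1,j=1: stock 159.4600 → up 189.7574 (V=-31.5547), down 103.6490 (V=-117.6631). Price -55.4061; hedge Δ=1.0000, bond B=-214.8661.
  t=0,j=0: stock 134.0000 → up 159.4600 (V=-55.4061), down 87.1000 (V=-127.7661). Price -74.6079; hedge Δ=1.0000, bond B=-208.6079.
Self-financing check: at every node Δ·S+B equals the discounted successor values.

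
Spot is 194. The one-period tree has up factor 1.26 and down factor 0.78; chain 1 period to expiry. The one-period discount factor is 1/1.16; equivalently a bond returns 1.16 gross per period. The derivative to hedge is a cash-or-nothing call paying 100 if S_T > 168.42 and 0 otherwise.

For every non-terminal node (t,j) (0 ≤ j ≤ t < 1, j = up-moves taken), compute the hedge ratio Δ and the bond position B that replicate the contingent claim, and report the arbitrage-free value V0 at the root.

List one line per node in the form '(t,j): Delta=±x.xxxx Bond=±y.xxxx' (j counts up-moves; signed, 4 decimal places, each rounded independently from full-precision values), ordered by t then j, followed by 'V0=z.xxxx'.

(0,0): Delta=1.0739 Bond=-140.0862
V0=68.2471

No-arbitrage ⇒ martingale measure with p* = (R−d)/(u−d) = 0.7917.
Payoff layer (t=1): V(1,0)=0.0000, V(1,1)=100.0000
(0,0): S=194.0000. Δ = (V_up−V_dn)/(S_up−S_dn) = (100.0000−0.0000)/(244.4400−151.3200) = 1.0739. V = [p*·100.0000 + (1−p*)·0.0000]/1.16 = 68.2471. B = V − Δ·S = -140.0862.
Check: Δ(0,0)·S0 + B(0,0) = 68.2471 = V0.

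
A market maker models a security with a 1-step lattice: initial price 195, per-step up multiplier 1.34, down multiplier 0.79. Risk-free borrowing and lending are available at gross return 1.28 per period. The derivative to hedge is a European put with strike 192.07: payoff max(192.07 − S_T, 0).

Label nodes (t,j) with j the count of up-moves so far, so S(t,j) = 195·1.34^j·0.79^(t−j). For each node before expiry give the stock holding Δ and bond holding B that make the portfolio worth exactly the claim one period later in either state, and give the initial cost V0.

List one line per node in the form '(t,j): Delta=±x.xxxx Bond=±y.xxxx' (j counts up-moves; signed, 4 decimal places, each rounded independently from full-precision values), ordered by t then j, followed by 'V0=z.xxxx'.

(0,0): Delta=-0.3545 Bond=72.3676
V0=3.2403

Under the risk-neutral measure, an up-move has probability p* = (R−d)/(u−d) = 0.8909 and values discount at R = 1.28.
Terminal values V(1,·): V(1,0)=38.0200, V(1,1)=0.0000
(0,0): S=195.0000. Δ = (V_up−V_dn)/(S_up−S_dn) = (0.0000−38.0200)/(261.3000−154.0500) = -0.3545. V = [p*·0.0000 + (1−p*)·38.0200]/1.28 = 3.2403. B = V − Δ·S = 72.3676.
The time-0 hedge costs 3.2403, which is the no-arbitrage price.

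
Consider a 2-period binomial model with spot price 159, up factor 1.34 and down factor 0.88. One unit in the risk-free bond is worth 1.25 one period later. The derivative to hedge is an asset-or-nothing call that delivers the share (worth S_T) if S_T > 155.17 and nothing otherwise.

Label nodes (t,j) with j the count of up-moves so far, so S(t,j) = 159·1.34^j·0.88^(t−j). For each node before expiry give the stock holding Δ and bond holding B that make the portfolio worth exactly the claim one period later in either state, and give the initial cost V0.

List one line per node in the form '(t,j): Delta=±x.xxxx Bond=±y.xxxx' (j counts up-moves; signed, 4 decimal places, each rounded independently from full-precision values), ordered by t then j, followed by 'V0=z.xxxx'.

The replicating-portfolio and risk-neutral prices coincide; use p* = (1.25−0.88)/(1.34−0.88) = 0.8043 for the latter.
Terminal payoffs: V(2,0)=0.0000, V(2,1)=187.4928, V(2,2)=285.5004
  t=1,j=0: stock 139.9200 → up 187.4928 (V=187.4928), down 123.1296 (V=0.0000). Price 120.6475; hedge Δ=2.9130, bond B=-286.9455.
  t=1,j=1: stock 213.0600 → up 285.5004 (V=285.5004), down 187.4928 (V=187.4928). Price 213.0600; hedge Δ=1.0000, bond B=0.0000.
  t=0,j=0: stock 159.0000 → up 213.0600 (V=213.0600), down 139.9200 (V=120.6475). Price 155.9834; hedge Δ=1.2635, bond B=-44.9132.
The time-0 hedge costs 155.9834, which is the no-arbitrage price.

(0,0): Delta=1.2635 Bond=-44.9132
(1,0): Delta=2.9130 Bond=-286.9455
(1,1): Delta=1.0000 Bond=0.0000
V0=155.9834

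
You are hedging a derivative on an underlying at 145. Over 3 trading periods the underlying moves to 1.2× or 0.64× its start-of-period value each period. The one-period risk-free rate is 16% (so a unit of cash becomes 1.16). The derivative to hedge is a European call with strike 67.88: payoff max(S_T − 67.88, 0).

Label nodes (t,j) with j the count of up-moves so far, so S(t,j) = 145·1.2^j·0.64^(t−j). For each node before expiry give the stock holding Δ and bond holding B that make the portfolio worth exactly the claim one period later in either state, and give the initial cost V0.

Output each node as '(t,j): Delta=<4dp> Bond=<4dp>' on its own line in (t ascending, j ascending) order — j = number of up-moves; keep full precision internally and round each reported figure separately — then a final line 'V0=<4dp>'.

(0,0): Delta=0.9986 Bond=-43.2786
(1,0): Delta=0.9646 Bond=-47.0483
(1,1): Delta=1.0000 Bond=-50.4459
(2,0): Delta=0.1019 Bond=-3.3403
(2,1): Delta=1.0000 Bond=-58.5172
(2,2): Delta=1.0000 Bond=-58.5172
V0=101.5191

No-arbitrage ⇒ martingale measure with p* = (R−d)/(u−d) = 0.9286.
Terminal values V(3,·): V(3,0)=0.0000, V(3,1)=3.3904, V(3,2)=65.7520, V(3,3)=182.6800
(2,0): S=59.3920. Δ = (V_up−V_dn)/(S_up−S_dn) = (3.3904−0.0000)/(71.2704−38.0109) = 0.1019. V = [p*·3.3904 + (1−p*)·0.0000]/1.16 = 2.7140. B = V − Δ·S = -3.3403.
(2,1): S=111.3600. Δ = (V_up−V_dn)/(S_up−S_dn) = (65.7520−3.3904)/(133.6320−71.2704) = 1.0000. V = [p*·65.7520 + (1−p*)·3.3904]/1.16 = 52.8428. B = V − Δ·S = -58.5172.
(2,2): S=208.8000. Δ = (V_up−V_dn)/(S_up−S_dn) = (182.6800−65.7520)/(250.5600−133.6320) = 1.0000. V = [p*·182.6800 + (1−p*)·65.7520]/1.16 = 150.2828. B = V − Δ·S = -58.5172.
(1,0): S=92.8000. Δ = (V_up−V_dn)/(S_up−S_dn) = (52.8428−2.7140)/(111.3600−59.3920) = 0.9646. V = [p*·52.8428 + (1−p*)·2.7140]/1.16 = 42.4674. B = V − Δ·S = -47.0483.
(1,1): S=174.0000. Δ = (V_up−V_dn)/(S_up−S_dn) = (150.2828−52.8428)/(208.8000−111.3600) = 1.0000. V = [p*·150.2828 + (1−p*)·52.8428]/1.16 = 123.5541. B = V − Δ·S = -50.4459.
(0,0): S=145.0000. Δ = (V_up−V_dn)/(S_up−S_dn) = (123.5541−42.4674)/(174.0000−92.8000) = 0.9986. V = [p*·123.5541 + (1−p*)·42.4674]/1.16 = 101.5191. B = V − Δ·S = -43.2786.
The time-0 hedge costs 101.5191, which is the no-arbitrage price.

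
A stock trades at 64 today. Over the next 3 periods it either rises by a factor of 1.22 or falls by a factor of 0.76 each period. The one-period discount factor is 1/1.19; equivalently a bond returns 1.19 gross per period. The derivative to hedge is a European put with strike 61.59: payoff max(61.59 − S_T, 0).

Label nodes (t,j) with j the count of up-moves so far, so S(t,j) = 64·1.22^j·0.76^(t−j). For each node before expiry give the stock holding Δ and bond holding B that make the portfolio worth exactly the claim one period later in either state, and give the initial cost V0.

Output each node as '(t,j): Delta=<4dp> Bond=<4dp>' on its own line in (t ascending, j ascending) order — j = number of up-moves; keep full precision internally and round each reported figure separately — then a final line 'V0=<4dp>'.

The replicating-portfolio and risk-neutral prices coincide; use p* = (1.19−0.76)/(1.22−0.76) = 0.9348 for the latter.
Terminal values V(3,·): V(3,0)=33.4955, V(3,1)=16.4910, V(3,2)=0.0000, V(3,3)=0.0000
Node (2,0) S=36.9664: V=(p*·16.4910+(1−p*)·33.4955)/1.19=14.7899; Δ=(16.4910−33.4955)/(45.0990−28.0945)=-1.0000; B=V−Δ·S=51.7563
Node (2,1) S=59.3408: V=(p*·0.0000+(1−p*)·16.4910)/1.19=0.9038; Δ=(0.0000−16.4910)/(72.3958−45.0990)=-0.6041; B=V−Δ·S=36.7538
Node (2,2) S=95.2576: V=(p*·0.0000+(1−p*)·0.0000)/1.19=0.0000; Δ=(0.0000−0.0000)/(116.2143−72.3958)=0.0000; B=V−Δ·S=0.0000
Node (1,0) S=48.6400: V=(p*·0.9038+(1−p*)·14.7899)/1.19=1.5205; Δ=(0.9038−14.7899)/(59.3408−36.9664)=-0.6206; B=V−Δ·S=31.7077
Node (1,1) S=78.0800: V=(p*·0.0000+(1−p*)·0.9038)/1.19=0.0495; Δ=(0.0000−0.9038)/(95.2576−59.3408)=-0.0252; B=V−Δ·S=2.0143
Node (0,0) S=64.0000: V=(p*·0.0495+(1−p*)·1.5205)/1.19=0.1222; Δ=(0.0495−1.5205)/(78.0800−48.6400)=-0.0500; B=V−Δ·S=3.3200
Self-financing check: at every node Δ·S+B equals the discounted successor values.

(0,0): Delta=-0.0500 Bond=3.3200
(1,0): Delta=-0.6206 Bond=31.7077
(1,1): Delta=-0.0252 Bond=2.0143
(2,0): Delta=-1.0000 Bond=51.7563
(2,1): Delta=-0.6041 Bond=36.7538
(2,2): Delta=0.0000 Bond=0.0000
V0=0.1222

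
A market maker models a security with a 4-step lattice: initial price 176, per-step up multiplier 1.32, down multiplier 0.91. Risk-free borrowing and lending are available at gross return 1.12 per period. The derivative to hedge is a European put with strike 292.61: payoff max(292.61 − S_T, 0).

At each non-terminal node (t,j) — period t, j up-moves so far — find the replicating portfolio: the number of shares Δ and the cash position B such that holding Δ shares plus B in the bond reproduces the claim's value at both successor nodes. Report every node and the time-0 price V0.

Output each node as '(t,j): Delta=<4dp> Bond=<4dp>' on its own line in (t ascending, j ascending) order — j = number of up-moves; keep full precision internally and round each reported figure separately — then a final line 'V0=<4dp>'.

No-arbitrage ⇒ martingale measure with p* = (R−d)/(u−d) = 0.5122.
Terminal payoffs: V(4,0)=171.9181, V(4,1)=117.5404, V(4,2)=38.6629, V(4,3)=0.0000, V(4,4)=0.0000
(3,0): S=132.6285. Δ = (V_up−V_dn)/(S_up−S_dn) = (117.5404−171.9181)/(175.0696−120.6919) = -1.0000. V = [p*·117.5404 + (1−p*)·171.9181]/1.12 = 128.6304. B = V − Δ·S = 261.2589.
(3,1): S=192.3842. Δ = (V_up−V_dn)/(S_up−S_dn) = (38.6629−117.5404)/(253.9471−175.0696) = -1.0000. V = [p*·38.6629 + (1−p*)·117.5404]/1.12 = 68.8747. B = V − Δ·S = 261.2589.
(3,2): S=279.0628. Δ = (V_up−V_dn)/(S_up−S_dn) = (0.0000−38.6629)/(368.3629−253.9471) = -0.3379. V = [p*·0.0000 + (1−p*)·38.6629]/1.12 = 16.8392. B = V − Δ·S = 111.1389.
(3,3): S=404.7944. Δ = (V_up−V_dn)/(S_up−S_dn) = (0.0000−0.0000)/(534.3286−368.3629) = 0.0000. V = [p*·0.0000 + (1−p*)·0.0000]/1.12 = 0.0000. B = V − Δ·S = 0.0000.
(2,0): S=145.7456. Δ = (V_up−V_dn)/(S_up−S_dn) = (68.8747−128.6304)/(192.3842−132.6285) = -1.0000. V = [p*·68.8747 + (1−p*)·128.6304]/1.12 = 87.5213. B = V − Δ·S = 233.2669.
(2,1): S=211.4112. Δ = (V_up−V_dn)/(S_up−S_dn) = (16.8392−68.8747)/(279.0628−192.3842) = -0.6003. V = [p*·16.8392 + (1−p*)·68.8747]/1.12 = 37.6986. B = V − Δ·S = 164.6144.
(2,2): S=306.6624. Δ = (V_up−V_dn)/(S_up−S_dn) = (0.0000−16.8392)/(404.7944−279.0628) = -0.1339. V = [p*·0.0000 + (1−p*)·16.8392]/1.12 = 7.3342. B = V − Δ·S = 48.4054.
(1,0): S=160.1600. Δ = (V_up−V_dn)/(S_up−S_dn) = (37.6986−87.5213)/(211.4112−145.7456) = -0.7587. V = [p*·37.6986 + (1−p*)·87.5213]/1.12 = 55.3592. B = V − Δ·S = 176.8781.
(1,1): S=232.3200. Δ = (V_up−V_dn)/(S_up−S_dn) = (7.3342−37.6986)/(306.6624−211.4112) = -0.3188. V = [p*·7.3342 + (1−p*)·37.6986]/1.12 = 19.7733. B = V − Δ·S = 93.8328.
(0,0): S=176.0000. Δ = (V_up−V_dn)/(S_up−S_dn) = (19.7733−55.3592)/(232.3200−160.1600) = -0.4932. V = [p*·19.7733 + (1−p*)·55.3592]/1.12 = 33.1538. B = V − Δ·S = 119.9488.
The time-0 hedge costs 33.1538, which is the no-arbitrage price.

(0,0): Delta=-0.4932 Bond=119.9488
(1,0): Delta=-0.7587 Bond=176.8781
(1,1): Delta=-0.3188 Bond=93.8328
(2,0): Delta=-1.0000 Bond=233.2669
(2,1): Delta=-0.6003 Bond=164.6144
(2,2): Delta=-0.1339 Bond=48.4054
(3,0): Delta=-1.0000 Bond=261.2589
(3,1): Delta=-1.0000 Bond=261.2589
(3,2): Delta=-0.3379 Bond=111.1389
(3,3): Delta=0.0000 Bond=0.0000
V0=33.1538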